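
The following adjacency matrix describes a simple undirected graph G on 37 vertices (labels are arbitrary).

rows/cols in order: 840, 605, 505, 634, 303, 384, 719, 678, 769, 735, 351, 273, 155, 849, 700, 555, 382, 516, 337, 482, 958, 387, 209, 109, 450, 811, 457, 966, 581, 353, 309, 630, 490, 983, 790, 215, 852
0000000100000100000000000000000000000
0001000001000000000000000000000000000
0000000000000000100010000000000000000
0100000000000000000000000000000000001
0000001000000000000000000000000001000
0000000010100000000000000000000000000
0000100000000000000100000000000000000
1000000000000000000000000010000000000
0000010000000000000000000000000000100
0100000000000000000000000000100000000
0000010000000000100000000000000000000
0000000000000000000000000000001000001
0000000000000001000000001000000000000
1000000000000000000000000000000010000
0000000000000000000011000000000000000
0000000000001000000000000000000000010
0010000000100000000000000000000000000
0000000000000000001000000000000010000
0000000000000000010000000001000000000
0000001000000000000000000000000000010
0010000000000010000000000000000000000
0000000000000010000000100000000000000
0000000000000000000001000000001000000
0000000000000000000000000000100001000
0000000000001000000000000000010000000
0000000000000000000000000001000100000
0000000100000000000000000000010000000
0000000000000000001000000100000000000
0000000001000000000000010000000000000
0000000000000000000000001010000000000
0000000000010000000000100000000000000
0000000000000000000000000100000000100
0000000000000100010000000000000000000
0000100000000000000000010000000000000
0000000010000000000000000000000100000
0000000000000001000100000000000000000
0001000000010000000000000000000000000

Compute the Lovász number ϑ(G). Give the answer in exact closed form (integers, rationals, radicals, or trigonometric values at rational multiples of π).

deg(849) = 2; N(849) = {840, 490}.
Vertex 516 has 2 neighbors: 337, 490.
deg(490) = 2; N(490) = {849, 516}.
N(581) = {735, 109}, |N(581)| = 2.
Every vertex has degree 2 (N=37); the odd cycle C_{37}.
Distinct eigenvalues (to 5 d.p.): [2.0, 1.97123, 1.88575, 1.74603, 1.55607, 1.32135, 1.04861, 0.74571, 0.42136, 0.08488, -0.25404, -0.58565, -0.90041, -1.18927, -1.44391, -1.65702, -1.82246, -1.93547, -1.99279].
−37·(-2*cos(pi/37)) / ((2)−(-2*cos(pi/37))) = 37*cos(pi/37)/(cos(pi/37) + 1) = ϑ(G).
≈ 18.4666 (to 4 d.p.).
Check 18 ≤ 37*cos(pi/37)/(cos(pi/37) + 1) ≤ 19: both strict.

37*cos(pi/37)/(cos(pi/37) + 1)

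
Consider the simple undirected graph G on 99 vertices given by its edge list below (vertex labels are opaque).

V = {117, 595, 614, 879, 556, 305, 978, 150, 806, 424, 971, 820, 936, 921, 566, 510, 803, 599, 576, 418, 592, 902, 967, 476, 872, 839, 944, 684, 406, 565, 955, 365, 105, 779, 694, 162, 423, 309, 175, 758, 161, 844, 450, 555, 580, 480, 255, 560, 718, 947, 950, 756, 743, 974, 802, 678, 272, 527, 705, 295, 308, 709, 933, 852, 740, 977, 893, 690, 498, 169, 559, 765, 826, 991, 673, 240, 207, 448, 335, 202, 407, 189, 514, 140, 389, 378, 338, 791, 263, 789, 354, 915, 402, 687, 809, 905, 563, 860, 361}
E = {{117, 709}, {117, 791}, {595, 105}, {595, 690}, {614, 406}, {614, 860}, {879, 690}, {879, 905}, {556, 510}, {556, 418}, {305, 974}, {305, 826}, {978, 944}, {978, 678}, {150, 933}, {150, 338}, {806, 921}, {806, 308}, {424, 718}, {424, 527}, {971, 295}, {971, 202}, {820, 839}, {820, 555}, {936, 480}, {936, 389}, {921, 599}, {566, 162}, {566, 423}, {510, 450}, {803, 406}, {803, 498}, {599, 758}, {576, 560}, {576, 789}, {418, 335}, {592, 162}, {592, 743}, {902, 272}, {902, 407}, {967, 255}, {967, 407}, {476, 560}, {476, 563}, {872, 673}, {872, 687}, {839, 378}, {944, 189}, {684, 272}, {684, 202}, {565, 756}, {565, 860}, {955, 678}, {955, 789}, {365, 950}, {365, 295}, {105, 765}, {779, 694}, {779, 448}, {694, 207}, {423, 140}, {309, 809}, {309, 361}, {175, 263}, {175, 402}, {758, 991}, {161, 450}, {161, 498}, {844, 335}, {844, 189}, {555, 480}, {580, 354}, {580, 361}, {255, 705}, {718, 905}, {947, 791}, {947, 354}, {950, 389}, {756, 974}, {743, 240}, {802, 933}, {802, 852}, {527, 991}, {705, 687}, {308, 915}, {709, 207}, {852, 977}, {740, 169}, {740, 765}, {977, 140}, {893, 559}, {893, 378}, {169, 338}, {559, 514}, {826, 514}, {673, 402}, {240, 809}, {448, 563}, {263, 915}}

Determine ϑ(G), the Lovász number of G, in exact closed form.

N(527) = {424, 991}, |N(527)| = 2.
deg(779) = 2; N(779) = {694, 448}.
deg(740) = 2; N(740) = {169, 765}.
N(117) = {709, 791}, |N(117)| = 2.
deg(v) = 2 for all v (|V|=99); connected 2-regular on 99 ⇒ C_{99}.
The 50 distinct eigenvalues: [2.0, 1.996, 1.9839, 1.9639, 1.9359, 1.9001, 1.8567, 1.8059, 1.7477, 1.6825, 1.6105, 1.5321, 1.4475, 1.357, 1.2611, 1.1601, 1.0545, 0.9445, 0.8308, 0.7138, 0.5938, 0.4715, 0.3473, 0.2217, 0.0952, -0.0317, -0.1585, -0.2846, -0.4096, -0.5329, -0.6541, -0.7727, -0.8881, -1.0, -1.1078, -1.2112, -1.3097, -1.4029, -1.4905, -1.5721, -1.6474, -1.716, -1.7777, -1.8322, -1.8794, -1.919, -1.9509, -1.9749, -1.9909, -1.999].
Lovász: ϑ = −99(-2*cos(pi/99))/(2+-(-1)*2*cos(pi/99)) = 99*cos(pi/99)/(cos(pi/99) + 1).
ϑ(G) ≈ 49.4875.
Lovász sandwich 49 ≤ 99*cos(pi/99)/(cos(pi/99) + 1) ≤ 50: both strict.

99*cos(pi/99)/(cos(pi/99) + 1)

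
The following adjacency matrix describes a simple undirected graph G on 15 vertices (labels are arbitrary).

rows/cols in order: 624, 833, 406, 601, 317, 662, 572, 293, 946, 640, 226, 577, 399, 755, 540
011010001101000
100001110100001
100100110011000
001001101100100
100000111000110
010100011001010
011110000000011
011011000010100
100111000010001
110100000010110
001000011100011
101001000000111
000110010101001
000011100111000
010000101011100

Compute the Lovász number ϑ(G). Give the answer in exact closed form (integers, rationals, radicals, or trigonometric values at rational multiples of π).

Vertex 399 has 6 neighbors: 601, 317, 293, 640, 577, 540.
N(572) = {833, 406, 601, 317, 755, 540}, |N(572)| = 6.
Vertex 946 has 6 neighbors: 624, 601, 317, 662, 226, 540.
deg(226) = 6; N(226) = {406, 293, 946, 640, 755, 540}.
Regular of degree 6 on 15 vertices: Kneser-type, 2-subsets of [6].
spec(A) ≈ [6.0, 1.0, -3.0] (distinct, 3 d.p.).
Lovász (edge-transitive): ϑ = −15·(-3)/((6)−(-3)) = 5.
ϑ(G) ≈ 5.0000000.

5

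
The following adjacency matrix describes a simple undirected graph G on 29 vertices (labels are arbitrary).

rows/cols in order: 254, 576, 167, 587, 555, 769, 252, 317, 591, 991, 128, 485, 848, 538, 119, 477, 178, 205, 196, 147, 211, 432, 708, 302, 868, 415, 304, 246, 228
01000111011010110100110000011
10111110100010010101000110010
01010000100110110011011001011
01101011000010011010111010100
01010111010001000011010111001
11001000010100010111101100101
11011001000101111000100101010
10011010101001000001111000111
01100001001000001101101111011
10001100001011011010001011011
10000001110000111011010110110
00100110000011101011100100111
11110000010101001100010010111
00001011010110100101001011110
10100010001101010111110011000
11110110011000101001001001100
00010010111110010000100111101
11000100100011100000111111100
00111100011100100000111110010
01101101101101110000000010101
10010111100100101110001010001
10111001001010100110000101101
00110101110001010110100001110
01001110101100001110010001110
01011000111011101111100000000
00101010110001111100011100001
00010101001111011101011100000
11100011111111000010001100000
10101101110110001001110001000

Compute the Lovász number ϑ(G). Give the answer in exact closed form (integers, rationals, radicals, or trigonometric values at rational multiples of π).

sqrt(29)

N(769) = {254, 576, 555, 991, 485, 477, 205, 196, 147, 211, 708, 302, 304, 228}, |N(769)| = 14.
Vertex 848 has 14 neighbors: 254, 576, 167, 587, 991, 485, 538, 178, 205, 432, 868, 304, 246, 228.
Vertex 211 has 14 neighbors: 254, 587, 769, 252, 317, 591, 485, 119, 178, 205, 196, 708, 868, 228.
Vertex 147 has 14 neighbors: 576, 167, 555, 769, 317, 591, 128, 485, 538, 119, 477, 868, 304, 228.
G on 29 vertices is 14-regular; strongly regular (29,14,6,7).
spec(A) ≈ [14.0, 2.19258, -3.19258] (distinct, 5 d.p.).
Lovász (edge-transitive): ϑ = −29·(-sqrt(29)/2 - 1/2)/((14)−(-sqrt(29)/2 - 1/2)) = sqrt(29).
Numerically 5.385164807.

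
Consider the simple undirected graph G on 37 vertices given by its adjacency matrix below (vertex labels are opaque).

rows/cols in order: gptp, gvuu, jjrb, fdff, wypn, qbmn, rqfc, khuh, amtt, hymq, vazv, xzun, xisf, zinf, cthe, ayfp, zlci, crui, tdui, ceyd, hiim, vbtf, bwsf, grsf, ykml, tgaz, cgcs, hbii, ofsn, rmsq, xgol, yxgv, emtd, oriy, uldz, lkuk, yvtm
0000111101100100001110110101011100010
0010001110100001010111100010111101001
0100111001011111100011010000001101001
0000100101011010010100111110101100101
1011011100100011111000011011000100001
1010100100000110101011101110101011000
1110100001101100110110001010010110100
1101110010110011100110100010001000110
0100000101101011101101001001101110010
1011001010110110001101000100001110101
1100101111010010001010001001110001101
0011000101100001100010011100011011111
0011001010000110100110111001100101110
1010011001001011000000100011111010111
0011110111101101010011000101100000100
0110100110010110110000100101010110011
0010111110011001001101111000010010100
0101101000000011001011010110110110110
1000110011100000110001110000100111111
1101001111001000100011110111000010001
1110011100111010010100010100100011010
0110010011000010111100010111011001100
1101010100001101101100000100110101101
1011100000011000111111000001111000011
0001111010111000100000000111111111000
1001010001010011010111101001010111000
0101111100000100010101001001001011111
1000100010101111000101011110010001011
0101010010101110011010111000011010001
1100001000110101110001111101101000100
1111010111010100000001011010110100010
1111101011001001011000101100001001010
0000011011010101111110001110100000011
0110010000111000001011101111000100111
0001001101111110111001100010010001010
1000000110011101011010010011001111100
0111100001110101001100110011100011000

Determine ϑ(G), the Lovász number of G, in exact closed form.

deg(ofsn) = 18; N(ofsn) = {gvuu, fdff, qbmn, amtt, vazv, xisf, zinf, cthe, crui, tdui, hiim, bwsf, grsf, ykml, rmsq, xgol, emtd, yvtm}.
Vertex grsf has 18 neighbors: gptp, jjrb, fdff, wypn, xzun, xisf, zlci, crui, tdui, ceyd, hiim, vbtf, hbii, ofsn, rmsq, xgol, lkuk, yvtm.
Vertex xgol has 18 neighbors: gptp, gvuu, jjrb, fdff, qbmn, khuh, amtt, hymq, xzun, zinf, vbtf, grsf, ykml, cgcs, ofsn, rmsq, yxgv, lkuk.
Vertex vbtf has 18 neighbors: gvuu, jjrb, qbmn, amtt, hymq, cthe, zlci, crui, tdui, ceyd, grsf, tgaz, cgcs, hbii, rmsq, xgol, oriy, uldz.
Regular of degree 18 on 37 vertices: SR(37,18,8,9) — a Paley graph.
A has 3 distinct eigenvalues ≈ [18.0, 2.541, -3.541].
−37·(-sqrt(37)/2 - 1/2) / ((18)−(-sqrt(37)/2 - 1/2)) = sqrt(37) = ϑ(G).
= 6.0828… (decimal).

sqrt(37)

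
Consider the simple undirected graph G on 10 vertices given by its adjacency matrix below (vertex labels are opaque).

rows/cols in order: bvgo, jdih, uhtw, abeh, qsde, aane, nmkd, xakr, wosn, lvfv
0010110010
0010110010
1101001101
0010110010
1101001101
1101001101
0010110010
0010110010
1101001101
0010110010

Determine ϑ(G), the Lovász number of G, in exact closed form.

Vertex uhtw has 6 neighbors: bvgo, jdih, abeh, nmkd, xakr, lvfv.
Vertex bvgo has 4 neighbors: uhtw, qsde, aane, wosn.
deg(qsde) = 6; N(qsde) = {bvgo, jdih, abeh, nmkd, xakr, lvfv}.
N(abeh) = {uhtw, qsde, aane, wosn}, |N(abeh)| = 4.
K_{6,4} (perfect); ϑ(G) = α(G) = max{6,4} = 6.
ϑ(G) ≈ 6.000000.
Lovász sandwich 6 ≤ 6 ≤ 6: collapsed.

6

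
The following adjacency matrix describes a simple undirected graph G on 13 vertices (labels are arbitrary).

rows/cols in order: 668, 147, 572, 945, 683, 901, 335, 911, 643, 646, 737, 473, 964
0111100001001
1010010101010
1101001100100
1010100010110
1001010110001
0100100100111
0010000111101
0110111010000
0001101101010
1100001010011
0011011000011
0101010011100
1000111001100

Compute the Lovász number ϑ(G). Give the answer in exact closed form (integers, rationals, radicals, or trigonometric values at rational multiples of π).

sqrt(13)

deg(683) = 6; N(683) = {668, 945, 901, 911, 643, 964}.
Vertex 945 has 6 neighbors: 668, 572, 683, 643, 737, 473.
deg(737) = 6; N(737) = {572, 945, 901, 335, 473, 964}.
deg(572) = 6; N(572) = {668, 147, 945, 335, 911, 737}.
Regular of degree 6 on 13 vertices: strongly regular (13,6,2,3).
The 3 distinct eigenvalues: [6.0, 1.302776, -2.302776].
ϑ = −N·λ_min/(λ_max−λ_min) = −13·(-sqrt(13)/2 - 1/2)/(6−(-sqrt(13)/2 - 1/2)) = sqrt(13).
≈ 3.6055513 (to 7 d.p.).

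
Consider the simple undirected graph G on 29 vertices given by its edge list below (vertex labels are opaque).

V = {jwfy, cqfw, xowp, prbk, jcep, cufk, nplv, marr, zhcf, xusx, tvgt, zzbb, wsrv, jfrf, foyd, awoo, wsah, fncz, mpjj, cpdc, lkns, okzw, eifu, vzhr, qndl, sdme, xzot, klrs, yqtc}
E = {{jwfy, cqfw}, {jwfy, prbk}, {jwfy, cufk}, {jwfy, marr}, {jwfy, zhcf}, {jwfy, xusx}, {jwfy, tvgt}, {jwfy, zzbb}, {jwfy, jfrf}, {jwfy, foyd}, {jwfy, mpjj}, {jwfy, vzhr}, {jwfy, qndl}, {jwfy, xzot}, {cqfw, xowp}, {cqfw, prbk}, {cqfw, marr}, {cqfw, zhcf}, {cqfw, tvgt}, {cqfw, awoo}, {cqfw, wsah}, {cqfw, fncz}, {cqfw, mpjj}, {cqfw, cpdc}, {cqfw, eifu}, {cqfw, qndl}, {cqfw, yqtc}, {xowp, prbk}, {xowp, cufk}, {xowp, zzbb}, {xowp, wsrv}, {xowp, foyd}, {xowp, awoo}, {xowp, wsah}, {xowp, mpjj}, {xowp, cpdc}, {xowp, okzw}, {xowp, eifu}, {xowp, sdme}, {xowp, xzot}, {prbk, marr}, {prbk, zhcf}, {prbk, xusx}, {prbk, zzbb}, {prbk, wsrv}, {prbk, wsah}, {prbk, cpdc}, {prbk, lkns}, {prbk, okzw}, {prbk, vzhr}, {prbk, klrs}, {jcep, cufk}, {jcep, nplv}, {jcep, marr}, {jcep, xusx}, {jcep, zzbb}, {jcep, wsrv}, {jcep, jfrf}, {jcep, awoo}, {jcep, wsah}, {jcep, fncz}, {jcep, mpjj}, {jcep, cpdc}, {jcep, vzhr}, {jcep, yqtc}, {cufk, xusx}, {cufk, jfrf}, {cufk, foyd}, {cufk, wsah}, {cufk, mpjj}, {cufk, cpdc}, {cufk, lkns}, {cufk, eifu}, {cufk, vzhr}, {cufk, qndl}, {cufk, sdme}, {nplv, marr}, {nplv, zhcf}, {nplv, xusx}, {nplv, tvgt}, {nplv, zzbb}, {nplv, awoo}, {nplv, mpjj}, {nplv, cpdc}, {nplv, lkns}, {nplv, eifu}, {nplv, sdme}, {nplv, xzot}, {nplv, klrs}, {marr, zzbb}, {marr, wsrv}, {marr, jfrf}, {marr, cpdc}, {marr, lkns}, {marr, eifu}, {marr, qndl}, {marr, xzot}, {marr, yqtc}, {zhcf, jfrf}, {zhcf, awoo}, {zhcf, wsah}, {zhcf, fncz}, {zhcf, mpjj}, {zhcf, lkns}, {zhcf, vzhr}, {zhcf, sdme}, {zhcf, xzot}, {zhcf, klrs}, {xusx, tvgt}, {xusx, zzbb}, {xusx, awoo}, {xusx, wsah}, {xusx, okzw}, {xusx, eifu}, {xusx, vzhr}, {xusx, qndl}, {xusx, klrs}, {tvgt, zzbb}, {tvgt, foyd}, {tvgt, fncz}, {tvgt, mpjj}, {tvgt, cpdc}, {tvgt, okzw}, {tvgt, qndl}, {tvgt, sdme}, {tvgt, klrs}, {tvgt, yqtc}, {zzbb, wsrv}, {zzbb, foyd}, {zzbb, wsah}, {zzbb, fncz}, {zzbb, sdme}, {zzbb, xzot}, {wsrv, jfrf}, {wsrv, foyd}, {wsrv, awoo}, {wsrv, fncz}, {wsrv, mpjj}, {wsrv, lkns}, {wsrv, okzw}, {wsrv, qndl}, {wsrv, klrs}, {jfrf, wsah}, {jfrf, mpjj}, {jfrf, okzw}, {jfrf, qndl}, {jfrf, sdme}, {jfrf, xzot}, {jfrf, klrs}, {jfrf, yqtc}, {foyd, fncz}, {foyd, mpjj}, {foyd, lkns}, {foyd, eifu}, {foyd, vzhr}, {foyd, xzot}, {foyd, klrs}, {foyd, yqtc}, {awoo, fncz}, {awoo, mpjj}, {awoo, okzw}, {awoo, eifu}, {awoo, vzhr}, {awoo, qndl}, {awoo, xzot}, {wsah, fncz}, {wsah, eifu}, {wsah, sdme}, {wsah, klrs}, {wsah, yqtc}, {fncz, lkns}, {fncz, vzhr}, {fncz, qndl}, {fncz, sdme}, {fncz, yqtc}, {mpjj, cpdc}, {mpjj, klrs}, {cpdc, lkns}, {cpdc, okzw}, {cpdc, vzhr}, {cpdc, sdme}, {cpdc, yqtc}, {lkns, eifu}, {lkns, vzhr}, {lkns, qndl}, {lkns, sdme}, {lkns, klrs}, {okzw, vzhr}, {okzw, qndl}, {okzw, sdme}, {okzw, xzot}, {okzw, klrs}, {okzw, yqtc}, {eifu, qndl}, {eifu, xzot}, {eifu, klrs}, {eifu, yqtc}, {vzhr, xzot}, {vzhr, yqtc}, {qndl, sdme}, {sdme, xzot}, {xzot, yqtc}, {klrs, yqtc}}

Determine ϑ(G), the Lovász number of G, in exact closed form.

deg(wsrv) = 14; N(wsrv) = {xowp, prbk, jcep, marr, zzbb, jfrf, foyd, awoo, fncz, mpjj, lkns, okzw, qndl, klrs}.
Vertex marr has 14 neighbors: jwfy, cqfw, prbk, jcep, nplv, zzbb, wsrv, jfrf, cpdc, lkns, eifu, qndl, xzot, yqtc.
deg(prbk) = 14; N(prbk) = {jwfy, cqfw, xowp, marr, zhcf, xusx, zzbb, wsrv, wsah, cpdc, lkns, okzw, vzhr, klrs}.
Vertex vzhr has 14 neighbors: jwfy, prbk, jcep, cufk, zhcf, xusx, foyd, awoo, fncz, cpdc, lkns, okzw, xzot, yqtc.
Every vertex has degree 14 (N=29); Paley(29): SR with (k,λ,μ)=(14,6,7).
spec(A) ≈ [14.0, 2.1926, -3.1926] (distinct, 4 d.p.).
ϑ = −N·λ_min/(λ_max−λ_min) = −29·(-sqrt(29)/2 - 1/2)/(14−(-sqrt(29)/2 - 1/2)) = sqrt(29).
ϑ(G) ≈ 5.385164807.

sqrt(29)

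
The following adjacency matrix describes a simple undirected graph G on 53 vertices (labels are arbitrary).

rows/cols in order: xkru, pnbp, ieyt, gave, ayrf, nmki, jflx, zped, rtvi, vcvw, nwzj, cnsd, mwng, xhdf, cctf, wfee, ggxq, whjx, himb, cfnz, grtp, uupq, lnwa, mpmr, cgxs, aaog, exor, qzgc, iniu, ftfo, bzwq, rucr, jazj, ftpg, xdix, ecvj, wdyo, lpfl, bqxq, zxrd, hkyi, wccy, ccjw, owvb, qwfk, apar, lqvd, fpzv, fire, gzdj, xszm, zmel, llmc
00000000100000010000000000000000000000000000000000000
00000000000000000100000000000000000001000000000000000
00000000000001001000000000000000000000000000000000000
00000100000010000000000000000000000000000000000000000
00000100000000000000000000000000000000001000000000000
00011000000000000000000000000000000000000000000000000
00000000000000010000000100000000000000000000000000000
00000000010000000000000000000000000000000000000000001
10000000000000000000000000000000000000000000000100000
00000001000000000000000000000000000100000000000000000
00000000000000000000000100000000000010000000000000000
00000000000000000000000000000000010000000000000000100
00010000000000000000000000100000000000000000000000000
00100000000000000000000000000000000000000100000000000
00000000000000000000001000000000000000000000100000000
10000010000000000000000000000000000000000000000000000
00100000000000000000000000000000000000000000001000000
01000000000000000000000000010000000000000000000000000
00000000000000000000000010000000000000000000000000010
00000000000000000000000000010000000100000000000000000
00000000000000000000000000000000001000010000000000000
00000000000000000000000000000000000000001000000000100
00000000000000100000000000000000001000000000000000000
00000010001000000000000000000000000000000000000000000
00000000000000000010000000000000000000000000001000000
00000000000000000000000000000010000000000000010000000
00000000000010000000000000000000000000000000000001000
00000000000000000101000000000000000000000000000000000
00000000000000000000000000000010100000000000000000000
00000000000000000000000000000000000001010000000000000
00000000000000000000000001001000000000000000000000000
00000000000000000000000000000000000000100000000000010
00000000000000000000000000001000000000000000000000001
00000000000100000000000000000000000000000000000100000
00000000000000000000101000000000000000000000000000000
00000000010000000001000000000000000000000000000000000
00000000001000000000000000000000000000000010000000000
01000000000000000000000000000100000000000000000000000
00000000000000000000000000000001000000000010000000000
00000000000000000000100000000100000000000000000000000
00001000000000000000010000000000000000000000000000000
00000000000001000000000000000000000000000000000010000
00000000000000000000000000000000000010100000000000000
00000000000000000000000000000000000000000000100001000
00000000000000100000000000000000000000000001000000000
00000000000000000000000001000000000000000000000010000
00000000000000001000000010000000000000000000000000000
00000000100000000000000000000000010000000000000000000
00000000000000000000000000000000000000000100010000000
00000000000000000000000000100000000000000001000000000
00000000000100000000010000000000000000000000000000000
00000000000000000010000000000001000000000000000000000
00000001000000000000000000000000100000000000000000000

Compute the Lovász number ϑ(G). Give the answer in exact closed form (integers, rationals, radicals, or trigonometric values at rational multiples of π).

N(nmki) = {gave, ayrf}, |N(nmki)| = 2.
N(bzwq) = {aaog, iniu}, |N(bzwq)| = 2.
N(lpfl) = {pnbp, ftfo}, |N(lpfl)| = 2.
Vertex zmel has 2 neighbors: himb, rucr.
53-vertex 2-regular graph: connected 2-regular on 53 ⇒ C_{53}.
Distinct eigenvalues (to 3 d.p.): [2.0, 1.986, 1.944, 1.875, 1.779, 1.659, 1.515, 1.35, 1.166, 0.966, 0.752, 0.527, 0.295, 0.059, -0.178, -0.412, -0.641, -0.86, -1.068, -1.26, -1.435, -1.59, -1.722, -1.83, -1.913, -1.968, -1.996].
−53·(-2*cos(pi/53)) / ((2)−(-2*cos(pi/53))) = 53*cos(pi/53)/(cos(pi/53) + 1) = ϑ(G).
≈ 26.476708993 (to 9 d.p.).
Sandwich: α(G)=26 ≤ ϑ(G)=53*cos(pi/53)/(cos(pi/53) + 1) ≤ χ(Ḡ)=27 (both strict).

53*cos(pi/53)/(cos(pi/53) + 1)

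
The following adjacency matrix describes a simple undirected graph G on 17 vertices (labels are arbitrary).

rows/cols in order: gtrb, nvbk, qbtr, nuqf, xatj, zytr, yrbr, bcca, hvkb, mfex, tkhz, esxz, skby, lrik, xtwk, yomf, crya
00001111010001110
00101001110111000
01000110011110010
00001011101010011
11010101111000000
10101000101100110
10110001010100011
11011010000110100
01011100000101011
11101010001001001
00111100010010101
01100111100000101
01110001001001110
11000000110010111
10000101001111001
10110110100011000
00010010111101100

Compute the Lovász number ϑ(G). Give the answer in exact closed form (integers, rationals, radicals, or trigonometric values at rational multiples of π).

N(tkhz) = {qbtr, nuqf, xatj, zytr, mfex, skby, xtwk, crya}, |N(tkhz)| = 8.
Vertex mfex has 8 neighbors: gtrb, nvbk, qbtr, xatj, yrbr, tkhz, lrik, crya.
N(yrbr) = {gtrb, qbtr, nuqf, bcca, mfex, esxz, yomf, crya}, |N(yrbr)| = 8.
N(bcca) = {gtrb, nvbk, nuqf, xatj, yrbr, esxz, skby, xtwk}, |N(bcca)| = 8.
Regular of degree 8 on 17 vertices: Paley(17): SR with (k,λ,μ)=(8,3,4).
The 3 distinct eigenvalues: [8.0, 1.561553, -2.561553].
λ_max=8, λ_min=-sqrt(17)/2 - 1/2; ϑ = −17·λ_min/(λ_max−λ_min) = sqrt(17).
ϑ(G) ≈ 4.123106.

sqrt(17)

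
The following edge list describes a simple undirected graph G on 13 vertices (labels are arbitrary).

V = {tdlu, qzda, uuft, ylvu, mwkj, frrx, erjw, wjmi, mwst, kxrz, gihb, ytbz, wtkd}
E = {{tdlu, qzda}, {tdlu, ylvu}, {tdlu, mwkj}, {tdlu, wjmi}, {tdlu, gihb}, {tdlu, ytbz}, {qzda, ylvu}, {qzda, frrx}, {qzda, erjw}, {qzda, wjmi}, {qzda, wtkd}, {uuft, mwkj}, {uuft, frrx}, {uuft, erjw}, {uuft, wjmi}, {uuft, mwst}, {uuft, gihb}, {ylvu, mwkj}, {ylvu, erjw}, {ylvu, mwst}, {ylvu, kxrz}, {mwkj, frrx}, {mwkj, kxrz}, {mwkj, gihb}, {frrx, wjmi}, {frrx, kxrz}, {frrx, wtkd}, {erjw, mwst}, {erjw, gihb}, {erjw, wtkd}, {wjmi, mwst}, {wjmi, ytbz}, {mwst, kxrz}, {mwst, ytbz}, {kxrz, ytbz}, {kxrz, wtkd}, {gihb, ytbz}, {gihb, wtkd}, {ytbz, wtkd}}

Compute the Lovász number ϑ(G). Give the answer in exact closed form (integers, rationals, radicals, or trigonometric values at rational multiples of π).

Vertex erjw has 6 neighbors: qzda, uuft, ylvu, mwst, gihb, wtkd.
deg(ytbz) = 6; N(ytbz) = {tdlu, wjmi, mwst, kxrz, gihb, wtkd}.
deg(qzda) = 6; N(qzda) = {tdlu, ylvu, frrx, erjw, wjmi, wtkd}.
deg(ylvu) = 6; N(ylvu) = {tdlu, qzda, mwkj, erjw, mwst, kxrz}.
G on 13 vertices is 6-regular; SR(13,6,2,3) — a Paley graph.
Distinct eigenvalues (to 3 d.p.): [6.0, 1.303, -2.303].
Lovász: ϑ = −13(-sqrt(13)/2 - 1/2)/(6+-(-sqrt(13)/2 - 1/2)) = sqrt(13).
= 3.6056… (decimal).

sqrt(13)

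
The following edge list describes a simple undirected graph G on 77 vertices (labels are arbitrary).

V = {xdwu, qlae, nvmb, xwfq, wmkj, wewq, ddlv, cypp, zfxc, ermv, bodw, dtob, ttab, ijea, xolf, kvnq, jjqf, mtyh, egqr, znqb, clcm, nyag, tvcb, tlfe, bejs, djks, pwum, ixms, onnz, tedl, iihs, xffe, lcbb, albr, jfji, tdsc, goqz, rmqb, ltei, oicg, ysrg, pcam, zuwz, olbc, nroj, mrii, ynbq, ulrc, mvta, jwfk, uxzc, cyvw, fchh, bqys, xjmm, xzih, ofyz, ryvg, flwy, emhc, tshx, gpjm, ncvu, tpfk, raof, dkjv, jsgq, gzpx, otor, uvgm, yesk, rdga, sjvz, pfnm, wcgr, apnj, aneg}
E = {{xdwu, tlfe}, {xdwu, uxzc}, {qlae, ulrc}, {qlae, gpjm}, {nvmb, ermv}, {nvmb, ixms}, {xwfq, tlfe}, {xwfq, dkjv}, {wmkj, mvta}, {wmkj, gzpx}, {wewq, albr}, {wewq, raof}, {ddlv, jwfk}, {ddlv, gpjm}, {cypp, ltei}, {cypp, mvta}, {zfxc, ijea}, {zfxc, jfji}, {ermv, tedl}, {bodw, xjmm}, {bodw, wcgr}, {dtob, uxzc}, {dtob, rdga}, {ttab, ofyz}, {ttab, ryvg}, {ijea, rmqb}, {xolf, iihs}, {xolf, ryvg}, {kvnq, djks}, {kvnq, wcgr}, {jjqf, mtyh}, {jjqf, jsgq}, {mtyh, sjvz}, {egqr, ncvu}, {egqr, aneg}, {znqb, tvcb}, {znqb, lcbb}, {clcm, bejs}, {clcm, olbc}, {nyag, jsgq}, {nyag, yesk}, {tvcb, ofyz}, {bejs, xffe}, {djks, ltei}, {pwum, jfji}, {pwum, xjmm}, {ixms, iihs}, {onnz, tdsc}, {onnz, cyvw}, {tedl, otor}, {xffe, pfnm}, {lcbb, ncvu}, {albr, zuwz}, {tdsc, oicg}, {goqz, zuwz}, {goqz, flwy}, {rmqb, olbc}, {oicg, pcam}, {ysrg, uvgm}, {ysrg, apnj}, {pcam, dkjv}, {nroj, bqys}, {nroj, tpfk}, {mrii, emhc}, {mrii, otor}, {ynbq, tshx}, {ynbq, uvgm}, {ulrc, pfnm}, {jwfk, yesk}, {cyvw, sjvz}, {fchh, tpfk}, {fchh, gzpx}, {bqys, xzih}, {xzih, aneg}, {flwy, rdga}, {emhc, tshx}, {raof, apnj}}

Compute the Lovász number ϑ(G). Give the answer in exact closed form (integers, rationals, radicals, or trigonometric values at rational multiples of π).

N(wmkj) = {mvta, gzpx}, |N(wmkj)| = 2.
N(onnz) = {tdsc, cyvw}, |N(onnz)| = 2.
Vertex qlae has 2 neighbors: ulrc, gpjm.
deg(kvnq) = 2; N(kvnq) = {djks, wcgr}.
G on 77 vertices is 2-regular; this is C_{77}, the 77-cycle.
A has 39 distinct eigenvalues ≈ [2.0, 1.9933, 1.9734, 1.9404, 1.8944, 1.8358, 1.765, 1.6825, 1.5888, 1.4845, 1.3703, 1.247, 1.1154, 0.9764, 0.8308, 0.6798, 0.5242, 0.3651, 0.2036, 0.0408, -0.1223, -0.2846, -0.445, -0.6025, -0.7559, -0.9043, -1.0467, -1.1822, -1.3097, -1.4286, -1.5379, -1.637, -1.7252, -1.8019, -1.8667, -1.919, -1.9585, -1.985, -1.9983].
λ_max=2, λ_min=-2*cos(pi/77); ϑ = −77·λ_min/(λ_max−λ_min) = 77*cos(pi/77)/(cos(pi/77) + 1).
≈ 38.4839735 (to 7 d.p.).
Check 38 ≤ 77*cos(pi/77)/(cos(pi/77) + 1) ≤ 39: both strict.

77*cos(pi/77)/(cos(pi/77) + 1)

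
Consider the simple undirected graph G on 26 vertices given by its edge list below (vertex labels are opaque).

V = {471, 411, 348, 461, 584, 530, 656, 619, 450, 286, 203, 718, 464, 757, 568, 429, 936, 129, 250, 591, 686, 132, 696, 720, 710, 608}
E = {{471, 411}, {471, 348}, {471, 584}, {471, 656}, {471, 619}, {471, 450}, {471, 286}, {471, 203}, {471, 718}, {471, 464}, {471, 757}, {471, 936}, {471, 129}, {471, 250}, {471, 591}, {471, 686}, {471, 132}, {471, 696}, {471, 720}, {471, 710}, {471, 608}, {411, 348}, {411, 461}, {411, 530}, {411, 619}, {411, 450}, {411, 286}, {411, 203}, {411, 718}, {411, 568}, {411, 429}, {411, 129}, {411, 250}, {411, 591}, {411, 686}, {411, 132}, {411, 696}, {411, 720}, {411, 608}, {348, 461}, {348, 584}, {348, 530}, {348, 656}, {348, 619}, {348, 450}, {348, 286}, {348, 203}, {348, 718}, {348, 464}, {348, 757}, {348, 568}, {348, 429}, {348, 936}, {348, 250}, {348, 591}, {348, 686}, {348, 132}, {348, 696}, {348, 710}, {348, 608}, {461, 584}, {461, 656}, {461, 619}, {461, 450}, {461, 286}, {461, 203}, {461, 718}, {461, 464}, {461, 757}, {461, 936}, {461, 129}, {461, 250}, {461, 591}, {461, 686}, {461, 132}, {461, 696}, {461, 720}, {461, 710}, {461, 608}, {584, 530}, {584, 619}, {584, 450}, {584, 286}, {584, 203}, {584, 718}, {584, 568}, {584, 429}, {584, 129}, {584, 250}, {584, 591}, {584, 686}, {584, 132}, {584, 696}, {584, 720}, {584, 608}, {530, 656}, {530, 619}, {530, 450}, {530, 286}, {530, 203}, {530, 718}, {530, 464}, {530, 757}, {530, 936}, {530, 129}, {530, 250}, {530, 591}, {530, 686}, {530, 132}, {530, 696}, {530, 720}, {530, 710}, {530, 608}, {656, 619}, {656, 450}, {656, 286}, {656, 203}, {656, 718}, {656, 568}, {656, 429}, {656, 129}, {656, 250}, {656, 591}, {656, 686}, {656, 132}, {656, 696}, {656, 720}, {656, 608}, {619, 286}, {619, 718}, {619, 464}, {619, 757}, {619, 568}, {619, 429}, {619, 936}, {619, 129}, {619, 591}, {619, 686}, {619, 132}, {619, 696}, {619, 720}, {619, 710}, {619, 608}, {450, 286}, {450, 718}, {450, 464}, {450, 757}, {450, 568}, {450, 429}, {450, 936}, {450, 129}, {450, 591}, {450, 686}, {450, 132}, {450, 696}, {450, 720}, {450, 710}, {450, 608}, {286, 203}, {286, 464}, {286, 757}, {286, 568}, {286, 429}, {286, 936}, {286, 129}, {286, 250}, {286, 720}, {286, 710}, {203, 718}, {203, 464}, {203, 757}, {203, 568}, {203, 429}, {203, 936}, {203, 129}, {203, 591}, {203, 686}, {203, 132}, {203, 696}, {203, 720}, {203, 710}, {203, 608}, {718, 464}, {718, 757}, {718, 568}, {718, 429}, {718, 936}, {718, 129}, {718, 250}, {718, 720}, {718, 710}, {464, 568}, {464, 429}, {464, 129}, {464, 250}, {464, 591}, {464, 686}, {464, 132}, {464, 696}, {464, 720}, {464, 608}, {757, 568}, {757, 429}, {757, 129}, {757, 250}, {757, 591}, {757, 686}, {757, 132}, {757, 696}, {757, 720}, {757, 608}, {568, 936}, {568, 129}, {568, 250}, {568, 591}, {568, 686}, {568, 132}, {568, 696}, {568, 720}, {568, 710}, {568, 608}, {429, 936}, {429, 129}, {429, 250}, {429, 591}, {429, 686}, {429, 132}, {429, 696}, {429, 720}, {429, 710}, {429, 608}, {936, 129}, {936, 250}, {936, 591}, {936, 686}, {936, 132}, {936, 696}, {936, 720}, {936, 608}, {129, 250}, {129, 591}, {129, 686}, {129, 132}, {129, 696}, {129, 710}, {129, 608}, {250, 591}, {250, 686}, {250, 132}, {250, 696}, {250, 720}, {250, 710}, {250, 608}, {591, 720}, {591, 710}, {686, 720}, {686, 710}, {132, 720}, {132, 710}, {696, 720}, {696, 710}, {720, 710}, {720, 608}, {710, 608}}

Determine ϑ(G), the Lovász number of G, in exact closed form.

7

N(129) = {471, 411, 461, 584, 530, 656, 619, 450, 286, 203, 718, 464, 757, 568, 429, 936, 250, 591, 686, 132, 696, 710, 608}, |N(129)| = 23.
Vertex 656 has 19 neighbors: 471, 348, 461, 530, 619, 450, 286, 203, 718, 568, 429, 129, 250, 591, 686, 132, 696, 720, 608.
deg(286) = 19; N(286) = {471, 411, 348, 461, 584, 530, 656, 619, 450, 203, 464, 757, 568, 429, 936, 129, 250, 720, 710}.
Vertex 619 has 22 neighbors: 471, 411, 348, 461, 584, 530, 656, 286, 718, 464, 757, 568, 429, 936, 129, 591, 686, 132, 696, 720, 710, 608.
G = K_{7,7,5,4,3}: α = 7 = χ(Ḡ), so ϑ = 7.
= 7.00000… (decimal).
α=7, χ(Ḡ)=7; ϑ=7 lies between (collapsed).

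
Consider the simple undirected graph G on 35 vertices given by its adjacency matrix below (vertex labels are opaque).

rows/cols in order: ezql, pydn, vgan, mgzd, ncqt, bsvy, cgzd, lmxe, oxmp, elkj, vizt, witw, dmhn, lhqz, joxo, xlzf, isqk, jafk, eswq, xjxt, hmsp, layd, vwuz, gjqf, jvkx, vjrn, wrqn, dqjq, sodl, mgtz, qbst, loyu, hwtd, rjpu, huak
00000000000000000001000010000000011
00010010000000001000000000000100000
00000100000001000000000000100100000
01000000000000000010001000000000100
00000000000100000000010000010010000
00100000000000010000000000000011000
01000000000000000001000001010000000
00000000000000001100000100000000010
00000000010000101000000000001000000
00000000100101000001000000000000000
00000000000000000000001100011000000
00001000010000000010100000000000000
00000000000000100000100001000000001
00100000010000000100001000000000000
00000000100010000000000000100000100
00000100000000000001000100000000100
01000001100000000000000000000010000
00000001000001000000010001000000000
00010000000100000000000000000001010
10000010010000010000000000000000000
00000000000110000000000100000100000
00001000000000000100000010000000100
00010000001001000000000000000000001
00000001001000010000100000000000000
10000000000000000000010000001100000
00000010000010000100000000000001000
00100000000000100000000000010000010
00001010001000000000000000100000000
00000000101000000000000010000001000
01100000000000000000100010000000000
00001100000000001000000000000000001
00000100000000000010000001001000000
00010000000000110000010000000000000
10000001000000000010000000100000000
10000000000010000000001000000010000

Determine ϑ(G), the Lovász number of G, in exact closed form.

15

N(mgtz) = {pydn, vgan, hmsp, jvkx}, |N(mgtz)| = 4.
Vertex xlzf has 4 neighbors: bsvy, xjxt, gjqf, hwtd.
Vertex eswq has 4 neighbors: mgzd, witw, loyu, rjpu.
N(bsvy) = {vgan, xlzf, qbst, loyu}, |N(bsvy)| = 4.
G on 35 vertices is 4-regular; Kneser-type, 3-subsets of [7].
The 4 distinct eigenvalues: [4.0, 2.0, -1.0, -3.0].
Lovász (edge-transitive): ϑ = −35·(-3)/((4)−(-3)) = 15.
Numerically 15.0000000.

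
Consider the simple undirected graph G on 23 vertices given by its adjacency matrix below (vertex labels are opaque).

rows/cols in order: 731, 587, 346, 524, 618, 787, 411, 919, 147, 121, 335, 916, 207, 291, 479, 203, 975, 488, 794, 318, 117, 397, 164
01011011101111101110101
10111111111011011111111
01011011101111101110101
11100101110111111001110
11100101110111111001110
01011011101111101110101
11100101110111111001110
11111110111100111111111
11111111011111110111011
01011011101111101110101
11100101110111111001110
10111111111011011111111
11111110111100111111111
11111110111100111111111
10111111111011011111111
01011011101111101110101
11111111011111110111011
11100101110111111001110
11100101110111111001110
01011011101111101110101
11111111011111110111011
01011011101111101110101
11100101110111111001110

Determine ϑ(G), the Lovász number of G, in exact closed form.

7

N(397) = {587, 524, 618, 411, 919, 147, 335, 916, 207, 291, 479, 975, 488, 794, 117, 164}, |N(397)| = 16.
Vertex 291 has 20 neighbors: 731, 587, 346, 524, 618, 787, 411, 147, 121, 335, 916, 479, 203, 975, 488, 794, 318, 117, 397, 164.
Vertex 618 has 16 neighbors: 731, 587, 346, 787, 919, 147, 121, 916, 207, 291, 479, 203, 975, 318, 117, 397.
deg(411) = 16; N(411) = {731, 587, 346, 787, 919, 147, 121, 916, 207, 291, 479, 203, 975, 318, 117, 397}.
K_{7,7,3,3,3} (perfect); ϑ(G) = α(G) = max{7,7,3,3,3} = 7.
= 7.0000000… (decimal).
Sandwich: α(G)=7 ≤ ϑ(G)=7 ≤ χ(Ḡ)=7 (collapsed).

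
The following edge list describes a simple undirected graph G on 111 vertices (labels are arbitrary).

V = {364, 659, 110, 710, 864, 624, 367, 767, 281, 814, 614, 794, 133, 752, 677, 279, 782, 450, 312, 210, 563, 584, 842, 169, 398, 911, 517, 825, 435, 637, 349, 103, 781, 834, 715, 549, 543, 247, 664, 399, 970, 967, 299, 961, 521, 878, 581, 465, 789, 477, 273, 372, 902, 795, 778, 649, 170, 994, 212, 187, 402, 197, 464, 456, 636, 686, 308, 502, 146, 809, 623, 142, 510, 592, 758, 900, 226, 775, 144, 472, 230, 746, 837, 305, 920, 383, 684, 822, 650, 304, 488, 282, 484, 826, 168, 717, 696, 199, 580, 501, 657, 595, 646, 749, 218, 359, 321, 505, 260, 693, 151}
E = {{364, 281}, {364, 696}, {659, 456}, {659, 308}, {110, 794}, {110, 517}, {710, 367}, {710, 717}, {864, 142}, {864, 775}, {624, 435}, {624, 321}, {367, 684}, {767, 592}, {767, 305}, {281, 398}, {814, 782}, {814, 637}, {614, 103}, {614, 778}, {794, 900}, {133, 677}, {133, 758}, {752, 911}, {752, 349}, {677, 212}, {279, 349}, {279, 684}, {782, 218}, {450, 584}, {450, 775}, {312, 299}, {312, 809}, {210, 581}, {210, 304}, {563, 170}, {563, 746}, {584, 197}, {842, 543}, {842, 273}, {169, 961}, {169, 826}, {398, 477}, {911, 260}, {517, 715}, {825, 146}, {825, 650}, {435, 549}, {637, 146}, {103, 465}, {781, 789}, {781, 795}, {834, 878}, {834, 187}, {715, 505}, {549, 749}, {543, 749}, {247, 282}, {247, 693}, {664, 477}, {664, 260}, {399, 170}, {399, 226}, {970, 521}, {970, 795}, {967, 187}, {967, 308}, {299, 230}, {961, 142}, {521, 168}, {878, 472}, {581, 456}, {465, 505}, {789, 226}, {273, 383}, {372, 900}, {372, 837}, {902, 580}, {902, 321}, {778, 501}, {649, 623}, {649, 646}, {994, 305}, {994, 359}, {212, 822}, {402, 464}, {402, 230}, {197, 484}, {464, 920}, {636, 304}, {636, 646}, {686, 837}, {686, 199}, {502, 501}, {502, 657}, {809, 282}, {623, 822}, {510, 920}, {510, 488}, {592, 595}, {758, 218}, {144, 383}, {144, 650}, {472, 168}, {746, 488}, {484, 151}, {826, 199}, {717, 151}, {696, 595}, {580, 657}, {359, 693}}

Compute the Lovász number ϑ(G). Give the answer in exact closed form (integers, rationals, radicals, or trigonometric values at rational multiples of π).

111*cos(pi/111)/(cos(pi/111) + 1)

deg(693) = 2; N(693) = {247, 359}.
N(197) = {584, 484}, |N(197)| = 2.
N(794) = {110, 900}, |N(794)| = 2.
N(752) = {911, 349}, |N(752)| = 2.
2-regular, N=111; connected 2-regular on 111 ⇒ C_{111}.
spec(A) ≈ [2.0, 1.996797, 1.987197, 1.971232, 1.948952, 1.920429, 1.885755, 1.84504, 1.798414, 1.746028, 1.688049, 1.624662, 1.556072, 1.482496, 1.404172, 1.321349, 1.234294, 1.143286, 1.048615, 0.950584, 0.849509, 0.745713, 0.639528, 0.531294, 0.421359, 0.310073, 0.197795, 0.084882, -0.028302, -0.141395, -0.254036, -0.365862, -0.476517, -0.585646, -0.692898, -0.797931, -0.900407, -1.0, -1.096389, -1.189266, -1.278334, -1.363307, -1.443912, -1.519892, -1.591004, -1.657019, -1.717727, -1.772931, -1.822457, -1.866145, -1.903855, -1.935466, -1.960877, -1.980007, -1.992795, -1.999199] (distinct, 6 d.p.).
Lovász (edge-transitive): ϑ = −111·(-2*cos(pi/111))/((2)−(-2*cos(pi/111))) = 111*cos(pi/111)/(cos(pi/111) + 1).
= 55.4888841… (decimal).
Check 55 ≤ 111*cos(pi/111)/(cos(pi/111) + 1) ≤ 56: both strict.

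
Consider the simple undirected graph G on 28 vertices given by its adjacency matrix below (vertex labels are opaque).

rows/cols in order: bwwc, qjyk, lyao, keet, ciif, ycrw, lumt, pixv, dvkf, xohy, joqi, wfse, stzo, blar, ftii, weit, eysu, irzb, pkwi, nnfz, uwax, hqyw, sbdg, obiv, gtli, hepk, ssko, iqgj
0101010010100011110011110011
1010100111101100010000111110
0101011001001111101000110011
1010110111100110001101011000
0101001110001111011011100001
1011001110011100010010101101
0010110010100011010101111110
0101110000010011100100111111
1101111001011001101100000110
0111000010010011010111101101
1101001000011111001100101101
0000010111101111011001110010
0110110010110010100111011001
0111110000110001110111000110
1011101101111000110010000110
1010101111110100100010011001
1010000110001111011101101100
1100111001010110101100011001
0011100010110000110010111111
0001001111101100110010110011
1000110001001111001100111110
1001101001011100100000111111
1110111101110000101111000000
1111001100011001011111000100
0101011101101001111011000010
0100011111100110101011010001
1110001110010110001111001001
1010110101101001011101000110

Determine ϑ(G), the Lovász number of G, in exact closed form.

7

N(bwwc) = {qjyk, keet, ycrw, dvkf, joqi, ftii, weit, eysu, irzb, uwax, hqyw, sbdg, obiv, ssko, iqgj}, |N(bwwc)| = 15.
Vertex ycrw has 15 neighbors: bwwc, lyao, keet, lumt, pixv, dvkf, wfse, stzo, blar, irzb, uwax, sbdg, gtli, hepk, iqgj.
N(irzb) = {bwwc, qjyk, ciif, ycrw, lumt, xohy, wfse, blar, ftii, eysu, pkwi, nnfz, obiv, gtli, iqgj}, |N(irzb)| = 15.
deg(weit) = 15; N(weit) = {bwwc, lyao, ciif, lumt, pixv, dvkf, xohy, joqi, wfse, blar, eysu, uwax, obiv, gtli, iqgj}.
15-regular, N=28; Kneser K(8,2) on C(8,2)=28 vertices.
The 3 distinct eigenvalues: [15.0, 1.0, -5.0].
Lovász: ϑ = −28(-5)/(15+-1*(-5)) = 7.
ϑ(G) ≈ 7.0000.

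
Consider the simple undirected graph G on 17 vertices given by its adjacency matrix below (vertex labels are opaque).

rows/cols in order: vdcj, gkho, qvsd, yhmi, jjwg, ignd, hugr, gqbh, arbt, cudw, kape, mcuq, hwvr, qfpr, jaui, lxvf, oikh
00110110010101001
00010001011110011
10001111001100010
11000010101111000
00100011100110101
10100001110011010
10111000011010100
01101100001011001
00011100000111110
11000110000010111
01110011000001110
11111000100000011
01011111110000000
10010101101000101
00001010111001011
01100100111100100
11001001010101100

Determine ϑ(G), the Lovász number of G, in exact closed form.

N(kape) = {gkho, qvsd, yhmi, hugr, gqbh, qfpr, jaui, lxvf}, |N(kape)| = 8.
N(qfpr) = {vdcj, yhmi, ignd, gqbh, arbt, kape, jaui, oikh}, |N(qfpr)| = 8.
N(qvsd) = {vdcj, jjwg, ignd, hugr, gqbh, kape, mcuq, lxvf}, |N(qvsd)| = 8.
deg(mcuq) = 8; N(mcuq) = {vdcj, gkho, qvsd, yhmi, jjwg, arbt, lxvf, oikh}.
8-regular, N=17; SR(17,8,3,4) — a Paley graph.
A has 3 distinct eigenvalues ≈ [8.0, 1.561553, -2.561553].
Lovász: ϑ = −17(-sqrt(17)/2 - 1/2)/(8+-(-sqrt(17)/2 - 1/2)) = sqrt(17).
ϑ(G) ≈ 4.123105626.

sqrt(17)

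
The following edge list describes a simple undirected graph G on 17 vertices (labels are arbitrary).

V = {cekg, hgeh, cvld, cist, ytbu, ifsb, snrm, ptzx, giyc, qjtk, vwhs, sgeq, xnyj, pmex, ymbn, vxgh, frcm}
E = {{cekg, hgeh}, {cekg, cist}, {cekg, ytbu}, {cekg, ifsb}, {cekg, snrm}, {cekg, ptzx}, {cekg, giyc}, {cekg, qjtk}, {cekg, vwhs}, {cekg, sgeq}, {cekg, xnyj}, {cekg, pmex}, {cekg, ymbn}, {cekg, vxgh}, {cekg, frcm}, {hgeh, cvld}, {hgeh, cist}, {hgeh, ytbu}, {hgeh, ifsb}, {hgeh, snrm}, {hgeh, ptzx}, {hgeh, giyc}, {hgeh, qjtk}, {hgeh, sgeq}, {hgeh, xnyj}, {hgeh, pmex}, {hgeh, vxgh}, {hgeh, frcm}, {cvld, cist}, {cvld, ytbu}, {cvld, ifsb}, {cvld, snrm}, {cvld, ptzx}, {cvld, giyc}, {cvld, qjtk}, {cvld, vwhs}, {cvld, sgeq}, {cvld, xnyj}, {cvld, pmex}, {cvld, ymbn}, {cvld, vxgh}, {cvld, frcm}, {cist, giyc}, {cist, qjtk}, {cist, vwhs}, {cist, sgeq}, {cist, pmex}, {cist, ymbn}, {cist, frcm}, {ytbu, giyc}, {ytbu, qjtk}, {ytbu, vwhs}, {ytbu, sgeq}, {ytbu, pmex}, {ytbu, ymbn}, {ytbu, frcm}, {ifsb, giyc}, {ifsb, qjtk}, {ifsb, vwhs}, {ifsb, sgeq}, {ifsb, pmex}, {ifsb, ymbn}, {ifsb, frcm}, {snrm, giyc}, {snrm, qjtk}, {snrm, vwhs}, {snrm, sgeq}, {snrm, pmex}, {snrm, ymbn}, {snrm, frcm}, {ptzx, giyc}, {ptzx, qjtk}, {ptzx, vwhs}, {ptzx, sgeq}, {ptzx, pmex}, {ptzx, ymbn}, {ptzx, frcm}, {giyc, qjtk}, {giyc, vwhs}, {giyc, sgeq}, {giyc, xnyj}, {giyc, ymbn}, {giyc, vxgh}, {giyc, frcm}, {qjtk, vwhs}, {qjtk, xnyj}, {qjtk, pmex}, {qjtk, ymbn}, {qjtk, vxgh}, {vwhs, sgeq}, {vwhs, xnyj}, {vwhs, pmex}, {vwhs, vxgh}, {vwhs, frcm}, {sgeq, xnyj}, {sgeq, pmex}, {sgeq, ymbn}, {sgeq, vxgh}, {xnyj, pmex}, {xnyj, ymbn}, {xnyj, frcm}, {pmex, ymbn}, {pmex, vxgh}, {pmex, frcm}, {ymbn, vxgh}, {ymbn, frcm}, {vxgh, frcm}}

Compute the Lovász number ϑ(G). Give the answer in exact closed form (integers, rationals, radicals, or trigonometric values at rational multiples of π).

deg(xnyj) = 10; N(xnyj) = {cekg, hgeh, cvld, giyc, qjtk, vwhs, sgeq, pmex, ymbn, frcm}.
deg(cekg) = 15; N(cekg) = {hgeh, cist, ytbu, ifsb, snrm, ptzx, giyc, qjtk, vwhs, sgeq, xnyj, pmex, ymbn, vxgh, frcm}.
N(frcm) = {cekg, hgeh, cvld, cist, ytbu, ifsb, snrm, ptzx, giyc, vwhs, xnyj, pmex, ymbn, vxgh}, |N(frcm)| = 14.
Vertex cvld has 15 neighbors: hgeh, cist, ytbu, ifsb, snrm, ptzx, giyc, qjtk, vwhs, sgeq, xnyj, pmex, ymbn, vxgh, frcm.
Complete multipartite on [7, 3, 3, 2, 2]: sandwich collapses at ϑ=7.
≈ 7.000000 (to 6 d.p.).
Check 7 ≤ 7 ≤ 7: collapsed.

7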